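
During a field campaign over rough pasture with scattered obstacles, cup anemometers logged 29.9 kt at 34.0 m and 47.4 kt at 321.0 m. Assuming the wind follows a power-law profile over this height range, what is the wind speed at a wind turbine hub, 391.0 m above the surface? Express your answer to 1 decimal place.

First find α: α = ln(V₂/V₁)/ln(z₂/z₁) = ln(47.4/29.9)/ln(321.0/34.0) = 0.46076/2.24508 = 0.2052
Extrapolate from 321.0 m to 391.0 m: V₃ = 47.4 × (391.0/321.0)^0.2052 = 47.4 × 1.0413 = 49.3584 kt

49.4 kt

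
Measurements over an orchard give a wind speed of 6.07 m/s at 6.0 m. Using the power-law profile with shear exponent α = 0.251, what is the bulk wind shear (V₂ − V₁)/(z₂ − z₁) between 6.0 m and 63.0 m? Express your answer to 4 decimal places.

0.0857 m/s/m

Power law: V₂ = V₁ · (z₂/z₁)^α = 6.07 × (10.5000)^0.251 = 10.9523 m/s
ΔV/Δz = (10.9523 − 6.07)/(63.0 − 6.0) = 4.8823/57.0000 = 0.08566 m/s/m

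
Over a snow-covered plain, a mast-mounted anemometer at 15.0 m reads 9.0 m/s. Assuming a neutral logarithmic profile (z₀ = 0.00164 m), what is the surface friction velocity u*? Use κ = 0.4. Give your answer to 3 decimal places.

u* ≈ 0.395 m/s

Log law: V(z) = (u*/κ) · ln(z/z₀) ⇒ u* = κ · V / ln(z/z₀)
u* = 0.4 × 9.0 / ln(15.0/0.00164) = 0.4 × 9.0 / 9.1211
   = 3.6000 / 9.1211 = 0.3947 m/s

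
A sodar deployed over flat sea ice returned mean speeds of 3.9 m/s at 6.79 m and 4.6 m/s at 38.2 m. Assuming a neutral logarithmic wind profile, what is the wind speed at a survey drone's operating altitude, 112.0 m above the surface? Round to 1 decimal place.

Log law: V ∝ ln(z/z₀). From the pair, with r = V₁/V₂ = 0.84783,
ln z₀ = (ln z₁ − r·ln z₂)/(1 − r) = (1.9155 − 0.84783×3.6428)/0.15217 = -7.7085 → z₀ = 0.0004490 m
V₃ = V₁ · ln(z₃/z₀)/ln(z₁/z₀) = 3.9 × 12.4270/9.6240 = 5.0359 m/s

5.0 m/s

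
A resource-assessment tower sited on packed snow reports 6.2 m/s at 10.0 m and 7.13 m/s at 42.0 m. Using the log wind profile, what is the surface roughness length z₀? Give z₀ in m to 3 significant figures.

z₀ ≈ 0.000700 m

Log law: V(z) ∝ ln(z/z₀). With r = V₁/V₂ = 6.2/7.13 = 0.86957,
r · ln(z₂/z₀) = ln(z₁/z₀) ⇒ ln z₀ = (ln z₁ − r·ln z₂)/(1 − r)
ln z₀ = (2.30259 − 0.86957×3.73767) / 0.13043 = -7.2646
z₀ = exp(-7.2646) = 0.0006998 m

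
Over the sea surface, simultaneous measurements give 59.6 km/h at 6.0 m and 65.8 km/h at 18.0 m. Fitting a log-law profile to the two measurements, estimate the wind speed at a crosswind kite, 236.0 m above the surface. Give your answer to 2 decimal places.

80.32 km/h

Log law: V ∝ ln(z/z₀). From the pair, with r = V₁/V₂ = 0.90578,
ln z₀ = (ln z₁ − r·ln z₂)/(1 − r) = (1.7918 − 0.90578×2.8904)/0.09422 = -8.7691 → z₀ = 0.0001555 m
V₃ = V₁ · ln(z₃/z₀)/ln(z₁/z₀) = 59.6 × 14.2329/10.5609 = 80.3233 km/h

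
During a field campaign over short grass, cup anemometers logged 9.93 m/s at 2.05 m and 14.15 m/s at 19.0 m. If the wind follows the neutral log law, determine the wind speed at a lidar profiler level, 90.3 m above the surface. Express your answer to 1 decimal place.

Log law: V ∝ ln(z/z₀). From the pair, with r = V₁/V₂ = 0.70177,
ln z₀ = (ln z₁ − r·ln z₂)/(1 − r) = (0.7178 − 0.70177×2.9444)/0.29823 = -4.5215 → z₀ = 0.01087 m
V₃ = V₁ · ln(z₃/z₀)/ln(z₁/z₀) = 9.93 × 9.0247/5.2394 = 17.1041 m/s

17.1 m/s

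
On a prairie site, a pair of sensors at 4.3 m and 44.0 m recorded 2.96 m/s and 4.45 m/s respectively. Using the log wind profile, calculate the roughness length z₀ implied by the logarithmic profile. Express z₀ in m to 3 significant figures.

z₀ ≈ 0.0424 m

Log law: V(z) ∝ ln(z/z₀). With r = V₁/V₂ = 2.96/4.45 = 0.66517,
r · ln(z₂/z₀) = ln(z₁/z₀) ⇒ ln z₀ = (ln z₁ − r·ln z₂)/(1 − r)
ln z₀ = (1.45862 − 0.66517×3.78419) / 0.33483 = -3.1613
z₀ = exp(-3.1613) = 0.04237 m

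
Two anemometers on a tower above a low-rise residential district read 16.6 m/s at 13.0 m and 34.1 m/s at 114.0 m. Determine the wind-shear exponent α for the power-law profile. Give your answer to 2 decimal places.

α ≈ 0.33

Power law: V₂/V₁ = (z₂/z₁)^α ⇒ α = ln(V₂/V₁) / ln(z₂/z₁)
α = ln(34.1/16.6) / ln(114.0/13.0) = ln(2.0542) / ln(8.7692)
  = 0.71989 / 2.17125 = 0.33156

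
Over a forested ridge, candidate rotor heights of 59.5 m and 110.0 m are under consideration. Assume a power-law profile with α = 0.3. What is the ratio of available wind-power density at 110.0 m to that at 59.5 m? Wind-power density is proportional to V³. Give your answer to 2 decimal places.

1.74

Speed ratio: V_B/V_A = (z_B/z_A)^α = (110.0/59.5)^0.3 = (1.8487)^0.3 = 1.20244
Power-density ratio: P_B/P_A = (V_B/V_A)³ = (1.20244)³ = 1.73855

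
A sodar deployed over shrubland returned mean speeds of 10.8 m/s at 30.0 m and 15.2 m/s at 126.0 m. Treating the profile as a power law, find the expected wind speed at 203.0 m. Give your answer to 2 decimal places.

First find α: α = ln(V₂/V₁)/ln(z₂/z₁) = ln(15.2/10.8)/ln(126.0/30.0) = 0.34175/1.43508 = 0.2381
Extrapolate from 126.0 m to 203.0 m: V₃ = 15.2 × (203.0/126.0)^0.2381 = 15.2 × 1.1203 = 17.0282 m/s

17.03 m/s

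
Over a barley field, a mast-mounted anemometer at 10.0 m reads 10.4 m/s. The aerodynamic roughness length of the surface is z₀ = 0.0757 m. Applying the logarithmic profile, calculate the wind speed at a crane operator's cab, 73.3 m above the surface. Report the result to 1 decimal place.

Log law: V(z) ∝ ln(z/z₀), so V₂/V₁ = ln(z₂/z₀) / ln(z₁/z₀).
ln(73.3/0.0757) = 6.8755, ln(10.0/0.0757) = 4.8836
V₂ = 10.4 × 6.8755/4.8836 = 10.4 × 1.4079 = 14.6421 m/s

14.6 m/s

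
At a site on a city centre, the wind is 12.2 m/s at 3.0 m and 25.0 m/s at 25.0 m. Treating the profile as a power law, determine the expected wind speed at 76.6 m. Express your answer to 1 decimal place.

First find α: α = ln(V₂/V₁)/ln(z₂/z₁) = ln(25.0/12.2)/ln(25.0/3.0) = 0.71744/2.12026 = 0.3384
Extrapolate from 25.0 m to 76.6 m: V₃ = 25.0 × (76.6/25.0)^0.3384 = 25.0 × 1.4607 = 36.5163 m/s

36.5 m/s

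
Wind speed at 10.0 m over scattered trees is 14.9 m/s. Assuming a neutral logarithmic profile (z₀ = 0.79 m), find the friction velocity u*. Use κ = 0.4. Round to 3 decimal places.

u* ≈ 2.348 m/s

Log law: V(z) = (u*/κ) · ln(z/z₀) ⇒ u* = κ · V / ln(z/z₀)
u* = 0.4 × 14.9 / ln(10.0/0.79) = 0.4 × 14.9 / 2.5383
   = 5.9600 / 2.5383 = 2.3480 m/s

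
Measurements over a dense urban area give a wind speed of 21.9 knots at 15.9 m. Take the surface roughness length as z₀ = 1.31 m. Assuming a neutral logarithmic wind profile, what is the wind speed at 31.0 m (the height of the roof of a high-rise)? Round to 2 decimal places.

Log law: V(z) ∝ ln(z/z₀), so V₂/V₁ = ln(z₂/z₀) / ln(z₁/z₀).
ln(31.0/1.31) = 3.1640, ln(15.9/1.31) = 2.4963
V₂ = 21.9 × 3.1640/2.4963 = 21.9 × 1.2675 = 27.7575 knots

27.76 knots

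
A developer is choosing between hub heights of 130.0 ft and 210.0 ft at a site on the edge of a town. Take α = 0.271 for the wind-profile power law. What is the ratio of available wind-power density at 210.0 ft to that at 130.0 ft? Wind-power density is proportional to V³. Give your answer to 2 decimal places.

Speed ratio: V_B/V_A = (z_B/z_A)^α = (210.0/130.0)^0.271 = (1.6154)^0.271 = 1.13879
Power-density ratio: P_B/P_A = (V_B/V_A)³ = (1.13879)³ = 1.47682

1.48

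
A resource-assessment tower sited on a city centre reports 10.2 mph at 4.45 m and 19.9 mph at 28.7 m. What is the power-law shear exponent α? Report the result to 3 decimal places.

α ≈ 0.359

Power law: V₂/V₁ = (z₂/z₁)^α ⇒ α = ln(V₂/V₁) / ln(z₂/z₁)
α = ln(19.9/10.2) / ln(28.7/4.45) = ln(1.9510) / ln(6.4494)
  = 0.66833 / 1.86399 = 0.35855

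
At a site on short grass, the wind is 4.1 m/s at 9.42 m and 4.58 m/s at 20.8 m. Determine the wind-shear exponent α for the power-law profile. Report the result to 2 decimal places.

Power law: V₂/V₁ = (z₂/z₁)^α ⇒ α = ln(V₂/V₁) / ln(z₂/z₁)
α = ln(4.58/4.1) / ln(20.8/9.42) = ln(1.1171) / ln(2.2081)
  = 0.11071 / 0.79212 = 0.13977

α ≈ 0.14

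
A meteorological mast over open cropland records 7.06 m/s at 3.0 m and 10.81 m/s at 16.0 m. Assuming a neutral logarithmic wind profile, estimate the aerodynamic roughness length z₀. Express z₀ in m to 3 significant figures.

Log law: V(z) ∝ ln(z/z₀). With r = V₁/V₂ = 7.06/10.81 = 0.65310,
r · ln(z₂/z₀) = ln(z₁/z₀) ⇒ ln z₀ = (ln z₁ − r·ln z₂)/(1 − r)
ln z₀ = (1.09861 − 0.65310×2.77259) / 0.34690 = -2.0529
z₀ = exp(-2.0529) = 0.1284 m

z₀ ≈ 0.128 m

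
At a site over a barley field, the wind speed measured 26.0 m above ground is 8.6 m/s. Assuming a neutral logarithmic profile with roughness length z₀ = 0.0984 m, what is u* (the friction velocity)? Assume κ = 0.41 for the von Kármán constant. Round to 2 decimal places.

u* ≈ 0.63 m/s

Log law: V(z) = (u*/κ) · ln(z/z₀) ⇒ u* = κ · V / ln(z/z₀)
u* = 0.41 × 8.6 / ln(26.0/0.0984) = 0.41 × 8.6 / 5.5768
   = 3.5260 / 5.5768 = 0.6323 m/s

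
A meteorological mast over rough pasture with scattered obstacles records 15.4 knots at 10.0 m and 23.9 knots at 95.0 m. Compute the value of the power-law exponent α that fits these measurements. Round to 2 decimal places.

Power law: V₂/V₁ = (z₂/z₁)^α ⇒ α = ln(V₂/V₁) / ln(z₂/z₁)
α = ln(23.9/15.4) / ln(95.0/10.0) = ln(1.5519) / ln(9.5000)
  = 0.43951 / 2.25129 = 0.19523

α ≈ 0.20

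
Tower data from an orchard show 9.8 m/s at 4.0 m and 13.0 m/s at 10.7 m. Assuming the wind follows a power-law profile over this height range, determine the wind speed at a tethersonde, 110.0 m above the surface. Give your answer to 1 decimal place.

First find α: α = ln(V₂/V₁)/ln(z₂/z₁) = ln(13.0/9.8)/ln(10.7/4.0) = 0.28257/0.98395 = 0.2872
Extrapolate from 10.7 m to 110.0 m: V₃ = 13.0 × (110.0/10.7)^0.2872 = 13.0 × 1.9527 = 25.3845 m/s

25.4 m/s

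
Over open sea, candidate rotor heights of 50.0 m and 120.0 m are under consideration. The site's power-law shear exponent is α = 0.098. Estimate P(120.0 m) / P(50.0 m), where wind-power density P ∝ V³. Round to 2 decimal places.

1.29

Speed ratio: V_B/V_A = (z_B/z_A)^α = (120.0/50.0)^0.098 = (2.4000)^0.098 = 1.08958
Power-density ratio: P_B/P_A = (V_B/V_A)³ = (1.08958)³ = 1.29355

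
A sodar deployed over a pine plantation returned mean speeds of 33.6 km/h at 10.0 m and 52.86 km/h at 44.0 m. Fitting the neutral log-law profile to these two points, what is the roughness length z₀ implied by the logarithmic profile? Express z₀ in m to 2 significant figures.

Log law: V(z) ∝ ln(z/z₀). With r = V₁/V₂ = 33.6/52.86 = 0.63564,
r · ln(z₂/z₀) = ln(z₁/z₀) ⇒ ln z₀ = (ln z₁ − r·ln z₂)/(1 − r)
ln z₀ = (2.30259 − 0.63564×3.78419) / 0.36436 = -0.2821
z₀ = exp(-0.2821) = 0.7542 m

z₀ ≈ 0.75 m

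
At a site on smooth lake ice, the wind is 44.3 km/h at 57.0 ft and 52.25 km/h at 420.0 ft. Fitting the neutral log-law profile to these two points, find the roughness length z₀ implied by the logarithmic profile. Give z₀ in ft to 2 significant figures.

Log law: V(z) ∝ ln(z/z₀). With r = V₁/V₂ = 44.3/52.25 = 0.84785,
r · ln(z₂/z₀) = ln(z₁/z₀) ⇒ ln z₀ = (ln z₁ − r·ln z₂)/(1 − r)
ln z₀ = (4.04305 − 0.84785×6.04025) / 0.15215 = -7.0860
z₀ = exp(-7.0860) = 0.0008367 ft

z₀ ≈ 0.00084 ft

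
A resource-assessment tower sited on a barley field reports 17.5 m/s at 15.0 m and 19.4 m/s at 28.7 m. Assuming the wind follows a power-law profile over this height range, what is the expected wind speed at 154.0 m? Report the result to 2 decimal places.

First find α: α = ln(V₂/V₁)/ln(z₂/z₁) = ln(19.4/17.5)/ln(28.7/15.0) = 0.10307/0.64885 = 0.1589
Extrapolate from 28.7 m to 154.0 m: V₃ = 19.4 × (154.0/28.7)^0.1589 = 19.4 × 1.3059 = 25.3343 m/s

25.33 m/s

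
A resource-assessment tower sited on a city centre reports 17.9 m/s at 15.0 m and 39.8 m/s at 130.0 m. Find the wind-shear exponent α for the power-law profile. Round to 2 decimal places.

α ≈ 0.37

Power law: V₂/V₁ = (z₂/z₁)^α ⇒ α = ln(V₂/V₁) / ln(z₂/z₁)
α = ln(39.8/17.9) / ln(130.0/15.0) = ln(2.2235) / ln(8.6667)
  = 0.79907 / 2.15948 = 0.37003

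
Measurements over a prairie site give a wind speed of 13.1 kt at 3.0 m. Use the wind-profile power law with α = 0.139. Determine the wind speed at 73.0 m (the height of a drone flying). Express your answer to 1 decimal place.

20.4 kt

Power-law profile: V₂ = V₁ · (z₂/z₁)^α
V₂ = 13.1 × (73.0/3.0)^0.139 = 13.1 × (24.3333)^0.139
    = 13.1 × 1.5584 = 20.4152 kt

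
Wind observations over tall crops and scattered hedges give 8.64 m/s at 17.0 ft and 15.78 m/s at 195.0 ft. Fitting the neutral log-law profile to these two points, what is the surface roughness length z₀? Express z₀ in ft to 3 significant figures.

z₀ ≈ 0.888 ft

Log law: V(z) ∝ ln(z/z₀). With r = V₁/V₂ = 8.64/15.78 = 0.54753,
r · ln(z₂/z₀) = ln(z₁/z₀) ⇒ ln z₀ = (ln z₁ − r·ln z₂)/(1 − r)
ln z₀ = (2.83321 − 0.54753×5.27300) / 0.45247 = -0.1191
z₀ = exp(-0.1191) = 0.8877 ft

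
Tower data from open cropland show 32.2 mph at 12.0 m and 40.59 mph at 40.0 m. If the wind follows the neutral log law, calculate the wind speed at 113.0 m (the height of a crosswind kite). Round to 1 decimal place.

Log law: V ∝ ln(z/z₀). From the pair, with r = V₁/V₂ = 0.79330,
ln z₀ = (ln z₁ − r·ln z₂)/(1 − r) = (2.4849 − 0.79330×3.6889)/0.20670 = -2.1358 → z₀ = 0.1181 m
V₃ = V₁ · ln(z₃/z₀)/ln(z₁/z₀) = 32.2 × 6.8632/4.6207 = 47.8269 mph

47.8 mph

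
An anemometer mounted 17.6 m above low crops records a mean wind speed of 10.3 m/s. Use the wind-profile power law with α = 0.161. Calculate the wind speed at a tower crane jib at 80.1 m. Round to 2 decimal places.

13.15 m/s

Power-law profile: V₂ = V₁ · (z₂/z₁)^α
V₂ = 10.3 × (80.1/17.6)^0.161 = 10.3 × (4.5511)^0.161
    = 10.3 × 1.2763 = 13.1460 m/s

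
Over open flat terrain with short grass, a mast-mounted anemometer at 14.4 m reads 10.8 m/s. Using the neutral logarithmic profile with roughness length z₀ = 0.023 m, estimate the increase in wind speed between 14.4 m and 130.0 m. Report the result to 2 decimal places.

3.69 m/s

Log law: V₂ = V₁ · ln(z₂/z₀)/ln(z₁/z₀) = 10.8 × 8.6398/6.4395 = 14.4902 m/s
ΔV = 14.4902 − 10.8 = 3.6902 m/s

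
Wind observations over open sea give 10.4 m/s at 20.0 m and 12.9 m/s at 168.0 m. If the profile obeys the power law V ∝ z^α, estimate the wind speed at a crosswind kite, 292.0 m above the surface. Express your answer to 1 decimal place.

13.6 m/s

First find α: α = ln(V₂/V₁)/ln(z₂/z₁) = ln(12.9/10.4)/ln(168.0/20.0) = 0.21542/2.12823 = 0.1012
Extrapolate from 168.0 m to 292.0 m: V₃ = 12.9 × (292.0/168.0)^0.1012 = 12.9 × 1.0575 = 13.6424 m/s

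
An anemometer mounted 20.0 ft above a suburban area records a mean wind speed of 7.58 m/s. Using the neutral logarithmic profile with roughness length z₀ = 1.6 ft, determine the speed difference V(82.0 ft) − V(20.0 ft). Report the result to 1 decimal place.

Log law: V₂ = V₁ · ln(z₂/z₀)/ln(z₁/z₀) = 7.58 × 3.9367/2.5257 = 11.8145 m/s
ΔV = 11.8145 − 7.58 = 4.2345 m/s

4.2 m/s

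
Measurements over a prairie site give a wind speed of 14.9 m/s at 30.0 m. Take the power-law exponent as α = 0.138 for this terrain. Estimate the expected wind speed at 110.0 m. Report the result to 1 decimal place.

17.8 m/s

Power-law profile: V₂ = V₁ · (z₂/z₁)^α
V₂ = 14.9 × (110.0/30.0)^0.138 = 14.9 × (3.6667)^0.138
    = 14.9 × 1.1964 = 17.8261 m/s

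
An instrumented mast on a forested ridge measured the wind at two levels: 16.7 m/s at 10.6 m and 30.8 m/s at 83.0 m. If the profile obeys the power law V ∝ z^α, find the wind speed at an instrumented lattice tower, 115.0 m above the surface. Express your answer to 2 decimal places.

First find α: α = ln(V₂/V₁)/ln(z₂/z₁) = ln(30.8/16.7)/ln(83.0/10.6) = 0.61211/2.05799 = 0.2974
Extrapolate from 83.0 m to 115.0 m: V₃ = 30.8 × (115.0/83.0)^0.2974 = 30.8 × 1.1018 = 33.9369 m/s

33.94 m/s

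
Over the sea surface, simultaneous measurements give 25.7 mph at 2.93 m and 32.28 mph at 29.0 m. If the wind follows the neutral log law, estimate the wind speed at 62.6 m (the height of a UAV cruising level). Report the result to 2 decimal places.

Log law: V ∝ ln(z/z₀). From the pair, with r = V₁/V₂ = 0.79616,
ln z₀ = (ln z₁ − r·ln z₂)/(1 − r) = (1.0750 − 0.79616×3.3673)/0.20384 = -7.8782 → z₀ = 0.0003789 m
V₃ = V₁ · ln(z₃/z₀)/ln(z₁/z₀) = 25.7 × 12.0149/8.9532 = 34.4888 mph

34.49 mph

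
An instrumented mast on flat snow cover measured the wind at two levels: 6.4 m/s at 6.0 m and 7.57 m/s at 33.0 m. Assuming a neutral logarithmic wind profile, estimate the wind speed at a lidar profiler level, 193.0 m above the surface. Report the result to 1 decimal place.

Log law: V ∝ ln(z/z₀). From the pair, with r = V₁/V₂ = 0.84544,
ln z₀ = (ln z₁ − r·ln z₂)/(1 − r) = (1.7918 − 0.84544×3.4965)/0.15456 = -7.5334 → z₀ = 0.0005349 m
V₃ = V₁ · ln(z₃/z₀)/ln(z₁/z₀) = 6.4 × 12.7960/9.3251 = 8.7822 m/s

8.8 m/s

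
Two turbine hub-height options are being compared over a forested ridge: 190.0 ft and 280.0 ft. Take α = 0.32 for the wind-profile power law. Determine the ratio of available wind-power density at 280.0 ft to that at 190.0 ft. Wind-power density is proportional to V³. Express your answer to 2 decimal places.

1.45

Speed ratio: V_B/V_A = (z_B/z_A)^α = (280.0/190.0)^0.32 = (1.4737)^0.32 = 1.13211
Power-density ratio: P_B/P_A = (V_B/V_A)³ = (1.13211)³ = 1.45100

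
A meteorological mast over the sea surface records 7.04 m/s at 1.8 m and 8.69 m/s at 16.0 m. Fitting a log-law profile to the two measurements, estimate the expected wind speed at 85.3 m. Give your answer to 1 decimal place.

Log law: V ∝ ln(z/z₀). From the pair, with r = V₁/V₂ = 0.81013,
ln z₀ = (ln z₁ − r·ln z₂)/(1 − r) = (0.5878 − 0.81013×2.7726)/0.18987 = -8.7340 → z₀ = 0.0001610 m
V₃ = V₁ · ln(z₃/z₀)/ln(z₁/z₀) = 7.04 × 13.1802/9.3218 = 9.9539 m/s

10.0 m/s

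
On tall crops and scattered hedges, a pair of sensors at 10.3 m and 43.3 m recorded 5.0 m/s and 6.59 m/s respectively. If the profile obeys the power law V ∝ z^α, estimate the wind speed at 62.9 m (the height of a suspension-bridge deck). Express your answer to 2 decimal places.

First find α: α = ln(V₂/V₁)/ln(z₂/z₁) = ln(6.59/5.0)/ln(43.3/10.3) = 0.27612/1.43601 = 0.1923
Extrapolate from 43.3 m to 62.9 m: V₃ = 6.59 × (62.9/43.3)^0.1923 = 6.59 × 1.0744 = 7.0805 m/s

7.08 m/s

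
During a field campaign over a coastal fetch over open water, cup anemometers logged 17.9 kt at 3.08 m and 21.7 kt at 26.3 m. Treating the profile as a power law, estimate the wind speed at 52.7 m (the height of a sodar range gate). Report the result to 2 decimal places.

23.10 kt

First find α: α = ln(V₂/V₁)/ln(z₂/z₁) = ln(21.7/17.9)/ln(26.3/3.08) = 0.19251/2.14464 = 0.0898
Extrapolate from 26.3 m to 52.7 m: V₃ = 21.7 × (52.7/26.3)^0.0898 = 21.7 × 1.0644 = 23.0970 kt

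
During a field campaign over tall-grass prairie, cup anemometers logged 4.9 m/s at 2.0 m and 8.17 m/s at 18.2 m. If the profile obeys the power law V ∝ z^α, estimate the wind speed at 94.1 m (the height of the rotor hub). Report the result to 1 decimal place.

12.0 m/s

First find α: α = ln(V₂/V₁)/ln(z₂/z₁) = ln(8.17/4.9)/ln(18.2/2.0) = 0.51123/2.20827 = 0.2315
Extrapolate from 18.2 m to 94.1 m: V₃ = 8.17 × (94.1/18.2)^0.2315 = 8.17 × 1.4628 = 11.9511 m/s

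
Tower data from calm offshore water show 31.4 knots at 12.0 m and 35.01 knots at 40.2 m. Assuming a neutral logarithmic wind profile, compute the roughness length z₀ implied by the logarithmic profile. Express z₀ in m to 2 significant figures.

z₀ ≈ 0.00033 m

Log law: V(z) ∝ ln(z/z₀). With r = V₁/V₂ = 31.4/35.01 = 0.89689,
r · ln(z₂/z₀) = ln(z₁/z₀) ⇒ ln z₀ = (ln z₁ − r·ln z₂)/(1 − r)
ln z₀ = (2.48491 − 0.89689×3.69387) / 0.10311 = -8.0307
z₀ = exp(-8.0307) = 0.0003253 m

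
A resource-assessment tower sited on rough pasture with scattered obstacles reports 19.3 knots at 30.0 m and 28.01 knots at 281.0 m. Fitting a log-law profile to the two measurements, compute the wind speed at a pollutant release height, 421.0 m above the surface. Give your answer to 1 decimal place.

29.6 knots

Log law: V ∝ ln(z/z₀). From the pair, with r = V₁/V₂ = 0.68904,
ln z₀ = (ln z₁ − r·ln z₂)/(1 − r) = (3.4012 − 0.68904×5.6384)/0.31096 = -1.5560 → z₀ = 0.2110 m
V₃ = V₁ · ln(z₃/z₀)/ln(z₁/z₀) = 19.3 × 7.5986/4.9572 = 29.5840 knots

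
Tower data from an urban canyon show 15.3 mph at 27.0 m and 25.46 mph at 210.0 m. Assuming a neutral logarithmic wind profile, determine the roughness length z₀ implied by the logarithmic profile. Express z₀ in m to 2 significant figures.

Log law: V(z) ∝ ln(z/z₀). With r = V₁/V₂ = 15.3/25.46 = 0.60094,
r · ln(z₂/z₀) = ln(z₁/z₀) ⇒ ln z₀ = (ln z₁ − r·ln z₂)/(1 − r)
ln z₀ = (3.29584 − 0.60094×5.34711) / 0.39906 = 0.2068
z₀ = exp(0.2068) = 1.230 m

z₀ ≈ 1.2 m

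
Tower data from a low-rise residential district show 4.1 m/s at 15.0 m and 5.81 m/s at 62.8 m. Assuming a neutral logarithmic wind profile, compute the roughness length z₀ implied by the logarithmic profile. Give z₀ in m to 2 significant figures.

Log law: V(z) ∝ ln(z/z₀). With r = V₁/V₂ = 4.1/5.81 = 0.70568,
r · ln(z₂/z₀) = ln(z₁/z₀) ⇒ ln z₀ = (ln z₁ − r·ln z₂)/(1 − r)
ln z₀ = (2.70805 − 0.70568×4.13996) / 0.29432 = -0.7252
z₀ = exp(-0.7252) = 0.4842 m

z₀ ≈ 0.48 m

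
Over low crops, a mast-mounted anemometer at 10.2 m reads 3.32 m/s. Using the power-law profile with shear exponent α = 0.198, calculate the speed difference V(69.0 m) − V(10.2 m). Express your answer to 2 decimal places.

Power law: V₂ = V₁ · (z₂/z₁)^α = 3.32 × (6.7647)^0.198 = 4.8476 m/s
ΔV = 4.8476 − 3.32 = 1.5276 m/s

1.53 m/s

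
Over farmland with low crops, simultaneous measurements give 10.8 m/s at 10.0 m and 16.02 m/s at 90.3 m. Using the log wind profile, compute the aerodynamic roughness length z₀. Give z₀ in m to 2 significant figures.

Log law: V(z) ∝ ln(z/z₀). With r = V₁/V₂ = 10.8/16.02 = 0.67416,
r · ln(z₂/z₀) = ln(z₁/z₀) ⇒ ln z₀ = (ln z₁ − r·ln z₂)/(1 − r)
ln z₀ = (2.30259 − 0.67416×4.50314) / 0.32584 = -2.2503
z₀ = exp(-2.2503) = 0.1054 m

z₀ ≈ 0.11 m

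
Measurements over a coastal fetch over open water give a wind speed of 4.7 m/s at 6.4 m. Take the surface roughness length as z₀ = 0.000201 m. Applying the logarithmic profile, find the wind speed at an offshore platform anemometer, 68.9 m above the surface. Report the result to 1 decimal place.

Log law: V(z) ∝ ln(z/z₀), so V₂/V₁ = ln(z₂/z₀) / ln(z₁/z₀).
ln(68.9/0.000201) = 12.7449, ln(6.4/0.000201) = 10.3685
V₂ = 4.7 × 12.7449/10.3685 = 4.7 × 1.2292 = 5.7772 m/s

5.8 m/s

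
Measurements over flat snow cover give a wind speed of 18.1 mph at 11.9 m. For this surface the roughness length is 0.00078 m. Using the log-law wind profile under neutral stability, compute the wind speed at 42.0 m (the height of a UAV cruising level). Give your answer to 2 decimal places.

20.47 mph

Log law: V(z) ∝ ln(z/z₀), so V₂/V₁ = ln(z₂/z₀) / ln(z₁/z₀).
ln(42.0/0.00078) = 10.8939, ln(11.9/0.00078) = 9.6328
V₂ = 18.1 × 10.8939/9.6328 = 18.1 × 1.1309 = 20.4697 mph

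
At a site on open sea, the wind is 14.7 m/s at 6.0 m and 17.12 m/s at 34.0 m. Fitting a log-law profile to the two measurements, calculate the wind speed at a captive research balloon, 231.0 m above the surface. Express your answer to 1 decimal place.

Log law: V ∝ ln(z/z₀). From the pair, with r = V₁/V₂ = 0.85864,
ln z₀ = (ln z₁ − r·ln z₂)/(1 − r) = (1.7918 − 0.85864×3.5264)/0.14136 = -8.7449 → z₀ = 0.0001593 m
V₃ = V₁ · ln(z₃/z₀)/ln(z₁/z₀) = 14.7 × 14.1873/10.5366 = 19.7932 m/s

19.8 m/s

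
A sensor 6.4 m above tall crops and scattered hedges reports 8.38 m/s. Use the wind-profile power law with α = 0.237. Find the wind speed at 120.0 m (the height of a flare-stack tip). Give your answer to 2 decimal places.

16.79 m/s

Power-law profile: V₂ = V₁ · (z₂/z₁)^α
V₂ = 8.38 × (120.0/6.4)^0.237 = 8.38 × (18.7500)^0.237
    = 8.38 × 2.0031 = 16.7859 m/s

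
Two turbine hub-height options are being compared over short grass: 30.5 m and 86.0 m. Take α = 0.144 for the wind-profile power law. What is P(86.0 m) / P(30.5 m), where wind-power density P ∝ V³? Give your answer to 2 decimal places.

Speed ratio: V_B/V_A = (z_B/z_A)^α = (86.0/30.5)^0.144 = (2.8197)^0.144 = 1.16099
Power-density ratio: P_B/P_A = (V_B/V_A)³ = (1.16099)³ = 1.56490

1.56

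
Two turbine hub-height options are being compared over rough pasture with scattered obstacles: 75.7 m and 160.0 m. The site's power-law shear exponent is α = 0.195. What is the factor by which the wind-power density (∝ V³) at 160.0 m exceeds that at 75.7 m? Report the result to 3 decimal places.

Speed ratio: V_B/V_A = (z_B/z_A)^α = (160.0/75.7)^0.195 = (2.1136)^0.195 = 1.15712
Power-density ratio: P_B/P_A = (V_B/V_A)³ = (1.15712)³ = 1.54931

1.549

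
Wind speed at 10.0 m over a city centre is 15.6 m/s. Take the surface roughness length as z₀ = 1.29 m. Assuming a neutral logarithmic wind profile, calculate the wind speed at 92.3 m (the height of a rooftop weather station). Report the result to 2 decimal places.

Log law: V(z) ∝ ln(z/z₀), so V₂/V₁ = ln(z₂/z₀) / ln(z₁/z₀).
ln(92.3/1.29) = 4.2704, ln(10.0/1.29) = 2.0479
V₂ = 15.6 × 4.2704/2.0479 = 15.6 × 2.0852 = 32.5294 m/s

32.53 m/s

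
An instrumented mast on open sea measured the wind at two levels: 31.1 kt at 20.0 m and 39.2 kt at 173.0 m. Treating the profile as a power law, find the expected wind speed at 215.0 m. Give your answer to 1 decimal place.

40.1 kt

First find α: α = ln(V₂/V₁)/ln(z₂/z₁) = ln(39.2/31.1)/ln(173.0/20.0) = 0.23147/2.15756 = 0.1073
Extrapolate from 173.0 m to 215.0 m: V₃ = 39.2 × (215.0/173.0)^0.1073 = 39.2 × 1.0236 = 40.1248 kt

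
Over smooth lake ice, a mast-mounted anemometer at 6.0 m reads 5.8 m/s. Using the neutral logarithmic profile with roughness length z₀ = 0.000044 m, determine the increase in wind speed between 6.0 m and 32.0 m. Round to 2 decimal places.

Log law: V₂ = V₁ · ln(z₂/z₀)/ln(z₁/z₀) = 5.8 × 13.4971/11.8231 = 6.6212 m/s
ΔV = 6.6212 − 5.8 = 0.8212 m/s

0.82 m/s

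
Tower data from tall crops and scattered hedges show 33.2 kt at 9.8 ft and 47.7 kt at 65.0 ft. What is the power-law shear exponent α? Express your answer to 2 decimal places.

α ≈ 0.19

Power law: V₂/V₁ = (z₂/z₁)^α ⇒ α = ln(V₂/V₁) / ln(z₂/z₁)
α = ln(47.7/33.2) / ln(65.0/9.8) = ln(1.4367) / ln(6.6327)
  = 0.36238 / 1.89200 = 0.19153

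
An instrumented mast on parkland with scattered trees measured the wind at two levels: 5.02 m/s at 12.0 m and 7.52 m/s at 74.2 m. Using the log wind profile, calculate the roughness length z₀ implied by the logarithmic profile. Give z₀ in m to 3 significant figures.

z₀ ≈ 0.309 m

Log law: V(z) ∝ ln(z/z₀). With r = V₁/V₂ = 5.02/7.52 = 0.66755,
r · ln(z₂/z₀) = ln(z₁/z₀) ⇒ ln z₀ = (ln z₁ − r·ln z₂)/(1 − r)
ln z₀ = (2.48491 − 0.66755×4.30676) / 0.33245 = -1.1734
z₀ = exp(-1.1734) = 0.3093 m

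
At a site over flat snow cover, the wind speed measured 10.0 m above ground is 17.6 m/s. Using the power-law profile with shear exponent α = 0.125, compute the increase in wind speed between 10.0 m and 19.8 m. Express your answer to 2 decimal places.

1.57 m/s

Power law: V₂ = V₁ · (z₂/z₁)^α = 17.6 × (1.9800)^0.125 = 19.1688 m/s
ΔV = 19.1688 − 17.6 = 1.5688 m/s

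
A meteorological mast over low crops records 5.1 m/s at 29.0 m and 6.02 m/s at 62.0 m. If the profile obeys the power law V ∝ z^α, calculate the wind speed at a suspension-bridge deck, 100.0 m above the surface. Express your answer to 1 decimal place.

First find α: α = ln(V₂/V₁)/ln(z₂/z₁) = ln(6.02/5.1)/ln(62.0/29.0) = 0.16585/0.75984 = 0.2183
Extrapolate from 62.0 m to 100.0 m: V₃ = 6.02 × (100.0/62.0)^0.2183 = 6.02 × 1.1100 = 6.6821 m/s

6.7 m/s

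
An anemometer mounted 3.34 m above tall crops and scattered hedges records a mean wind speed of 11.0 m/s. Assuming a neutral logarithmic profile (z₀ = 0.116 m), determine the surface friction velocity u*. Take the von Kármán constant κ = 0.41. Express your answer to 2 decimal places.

u* ≈ 1.34 m/s

Log law: V(z) = (u*/κ) · ln(z/z₀) ⇒ u* = κ · V / ln(z/z₀)
u* = 0.41 × 11.0 / ln(3.34/0.116) = 0.41 × 11.0 / 3.3601
   = 4.5100 / 3.3601 = 1.3422 m/s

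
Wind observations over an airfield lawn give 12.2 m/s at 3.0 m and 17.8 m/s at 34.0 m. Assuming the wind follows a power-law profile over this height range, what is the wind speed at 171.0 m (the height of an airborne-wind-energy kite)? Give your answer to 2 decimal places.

First find α: α = ln(V₂/V₁)/ln(z₂/z₁) = ln(17.8/12.2)/ln(34.0/3.0) = 0.37776/2.42775 = 0.1556
Extrapolate from 34.0 m to 171.0 m: V₃ = 17.8 × (171.0/34.0)^0.1556 = 17.8 × 1.2858 = 22.8864 m/s

22.89 m/s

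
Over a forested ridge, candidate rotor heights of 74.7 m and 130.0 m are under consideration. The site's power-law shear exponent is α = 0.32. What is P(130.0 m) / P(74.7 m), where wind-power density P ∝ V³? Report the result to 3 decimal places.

1.702

Speed ratio: V_B/V_A = (z_B/z_A)^α = (130.0/74.7)^0.32 = (1.7403)^0.32 = 1.19399
Power-density ratio: P_B/P_A = (V_B/V_A)³ = (1.19399)³ = 1.70215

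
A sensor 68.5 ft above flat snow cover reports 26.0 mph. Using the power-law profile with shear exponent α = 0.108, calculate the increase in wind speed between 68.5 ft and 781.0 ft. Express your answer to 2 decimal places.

7.82 mph

Power law: V₂ = V₁ · (z₂/z₁)^α = 26.0 × (11.4015)^0.108 = 33.8162 mph
ΔV = 33.8162 − 26.0 = 7.8162 mph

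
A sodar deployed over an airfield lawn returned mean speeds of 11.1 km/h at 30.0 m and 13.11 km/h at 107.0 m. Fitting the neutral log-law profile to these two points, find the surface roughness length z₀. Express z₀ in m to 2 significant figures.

z₀ ≈ 0.027 m

Log law: V(z) ∝ ln(z/z₀). With r = V₁/V₂ = 11.1/13.11 = 0.84668,
r · ln(z₂/z₀) = ln(z₁/z₀) ⇒ ln z₀ = (ln z₁ − r·ln z₂)/(1 − r)
ln z₀ = (3.40120 − 0.84668×4.67283) / 0.15332 = -3.6212
z₀ = exp(-3.6212) = 0.02675 m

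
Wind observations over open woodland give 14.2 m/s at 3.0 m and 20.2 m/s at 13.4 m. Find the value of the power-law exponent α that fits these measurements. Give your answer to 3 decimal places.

α ≈ 0.235

Power law: V₂/V₁ = (z₂/z₁)^α ⇒ α = ln(V₂/V₁) / ln(z₂/z₁)
α = ln(20.2/14.2) / ln(13.4/3.0) = ln(1.4225) / ln(4.4667)
  = 0.35244 / 1.49664 = 0.23549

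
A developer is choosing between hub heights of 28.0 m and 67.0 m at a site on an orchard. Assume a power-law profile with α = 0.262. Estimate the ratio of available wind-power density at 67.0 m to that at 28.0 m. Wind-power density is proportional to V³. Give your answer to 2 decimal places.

Speed ratio: V_B/V_A = (z_B/z_A)^α = (67.0/28.0)^0.262 = (2.3929)^0.262 = 1.25683
Power-density ratio: P_B/P_A = (V_B/V_A)³ = (1.25683)³ = 1.98531

1.99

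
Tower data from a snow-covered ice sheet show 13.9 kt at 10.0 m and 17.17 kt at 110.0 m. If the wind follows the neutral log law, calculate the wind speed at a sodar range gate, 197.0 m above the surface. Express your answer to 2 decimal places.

17.96 kt

Log law: V ∝ ln(z/z₀). From the pair, with r = V₁/V₂ = 0.80955,
ln z₀ = (ln z₁ − r·ln z₂)/(1 − r) = (2.3026 − 0.80955×4.7005)/0.19045 = -7.8903 → z₀ = 0.0003744 m
V₃ = V₁ · ln(z₃/z₀)/ln(z₁/z₀) = 13.9 × 13.1735/10.1929 = 17.9647 kt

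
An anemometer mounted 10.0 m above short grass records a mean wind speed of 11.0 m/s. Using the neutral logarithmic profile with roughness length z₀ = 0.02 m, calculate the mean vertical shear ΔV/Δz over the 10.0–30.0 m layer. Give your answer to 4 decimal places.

0.0972 m/s/m

Log law: V₂ = V₁ · ln(z₂/z₀)/ln(z₁/z₀) = 11.0 × 7.3132/6.2146 = 12.9446 m/s
ΔV/Δz = (12.9446 − 11.0)/(30.0 − 10.0) = 1.9446/20.0000 = 0.09723 m/s/m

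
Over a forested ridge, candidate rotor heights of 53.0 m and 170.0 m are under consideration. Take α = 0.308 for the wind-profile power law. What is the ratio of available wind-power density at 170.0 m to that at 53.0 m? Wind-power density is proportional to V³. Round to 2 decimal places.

2.94

Speed ratio: V_B/V_A = (z_B/z_A)^α = (170.0/53.0)^0.308 = (3.2075)^0.308 = 1.43186
Power-density ratio: P_B/P_A = (V_B/V_A)³ = (1.43186)³ = 2.93565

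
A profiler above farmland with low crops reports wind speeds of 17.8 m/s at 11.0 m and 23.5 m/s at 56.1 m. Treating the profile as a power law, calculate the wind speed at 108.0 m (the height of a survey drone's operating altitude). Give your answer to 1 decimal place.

First find α: α = ln(V₂/V₁)/ln(z₂/z₁) = ln(23.5/17.8)/ln(56.1/11.0) = 0.27780/1.62924 = 0.1705
Extrapolate from 56.1 m to 108.0 m: V₃ = 23.5 × (108.0/56.1)^0.1705 = 23.5 × 1.1182 = 26.2767 m/s

26.3 m/s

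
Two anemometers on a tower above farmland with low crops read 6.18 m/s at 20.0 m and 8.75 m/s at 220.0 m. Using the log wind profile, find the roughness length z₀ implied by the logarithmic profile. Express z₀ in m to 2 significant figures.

z₀ ≈ 0.063 m

Log law: V(z) ∝ ln(z/z₀). With r = V₁/V₂ = 6.18/8.75 = 0.70629,
r · ln(z₂/z₀) = ln(z₁/z₀) ⇒ ln z₀ = (ln z₁ − r·ln z₂)/(1 − r)
ln z₀ = (2.99573 − 0.70629×5.39363) / 0.29371 = -2.7704
z₀ = exp(-2.7704) = 0.06264 m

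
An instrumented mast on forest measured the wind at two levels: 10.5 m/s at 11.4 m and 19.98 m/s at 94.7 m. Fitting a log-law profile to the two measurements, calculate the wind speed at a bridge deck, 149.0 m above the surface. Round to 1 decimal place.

22.0 m/s

Log law: V ∝ ln(z/z₀). From the pair, with r = V₁/V₂ = 0.52553,
ln z₀ = (ln z₁ − r·ln z₂)/(1 − r) = (2.4336 − 0.52553×4.5507)/0.47447 = 0.0887 → z₀ = 1.093 m
V₃ = V₁ · ln(z₃/z₀)/ln(z₁/z₀) = 10.5 × 4.9152/2.3449 = 22.0095 m/s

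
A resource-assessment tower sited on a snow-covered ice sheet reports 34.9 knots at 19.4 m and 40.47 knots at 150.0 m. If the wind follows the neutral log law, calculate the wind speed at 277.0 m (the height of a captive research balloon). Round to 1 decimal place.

42.1 knots

Log law: V ∝ ln(z/z₀). From the pair, with r = V₁/V₂ = 0.86237,
ln z₀ = (ln z₁ − r·ln z₂)/(1 − r) = (2.9653 − 0.86237×5.0106)/0.13763 = -9.8504 → z₀ = 0.00005273 m
V₃ = V₁ · ln(z₃/z₀)/ln(z₁/z₀) = 34.9 × 15.4744/12.8156 = 42.1404 knots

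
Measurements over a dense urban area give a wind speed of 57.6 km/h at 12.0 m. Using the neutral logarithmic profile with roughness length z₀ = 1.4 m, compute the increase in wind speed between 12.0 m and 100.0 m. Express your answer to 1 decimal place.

56.8 km/h

Log law: V₂ = V₁ · ln(z₂/z₀)/ln(z₁/z₀) = 57.6 × 4.2687/2.1484 = 114.4447 km/h
ΔV = 114.4447 − 57.6 = 56.8447 km/h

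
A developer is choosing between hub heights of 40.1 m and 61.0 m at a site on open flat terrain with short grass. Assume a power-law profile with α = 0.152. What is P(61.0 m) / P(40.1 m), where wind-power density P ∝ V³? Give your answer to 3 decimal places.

1.211

Speed ratio: V_B/V_A = (z_B/z_A)^α = (61.0/40.1)^0.152 = (1.5212)^0.152 = 1.06584
Power-density ratio: P_B/P_A = (V_B/V_A)³ = (1.06584)³ = 1.21081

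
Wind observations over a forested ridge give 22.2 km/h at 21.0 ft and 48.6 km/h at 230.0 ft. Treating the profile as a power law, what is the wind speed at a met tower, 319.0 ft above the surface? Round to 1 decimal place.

First find α: α = ln(V₂/V₁)/ln(z₂/z₁) = ln(48.6/22.2)/ln(230.0/21.0) = 0.78353/2.39356 = 0.3274
Extrapolate from 230.0 ft to 319.0 ft: V₃ = 48.6 × (319.0/230.0)^0.3274 = 48.6 × 1.1130 = 54.0929 km/h

54.1 km/h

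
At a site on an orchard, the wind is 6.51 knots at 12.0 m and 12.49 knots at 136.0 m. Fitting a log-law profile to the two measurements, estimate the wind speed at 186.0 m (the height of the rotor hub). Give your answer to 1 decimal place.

13.3 knots

Log law: V ∝ ln(z/z₀). From the pair, with r = V₁/V₂ = 0.52122,
ln z₀ = (ln z₁ − r·ln z₂)/(1 − r) = (2.4849 − 0.52122×4.9127)/0.47878 = -0.1580 → z₀ = 0.8538 m
V₃ = V₁ · ln(z₃/z₀)/ln(z₁/z₀) = 6.51 × 5.3838/2.6429 = 13.2612 knots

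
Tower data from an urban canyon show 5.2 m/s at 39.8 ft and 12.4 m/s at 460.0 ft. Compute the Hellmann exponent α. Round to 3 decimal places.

Power law: V₂/V₁ = (z₂/z₁)^α ⇒ α = ln(V₂/V₁) / ln(z₂/z₁)
α = ln(12.4/5.2) / ln(460.0/39.8) = ln(2.3846) / ln(11.5578)
  = 0.86904 / 2.44736 = 0.35509

α ≈ 0.355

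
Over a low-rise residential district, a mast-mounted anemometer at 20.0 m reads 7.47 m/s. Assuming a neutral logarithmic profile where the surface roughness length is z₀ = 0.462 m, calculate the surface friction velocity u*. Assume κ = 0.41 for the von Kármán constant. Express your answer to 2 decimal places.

Log law: V(z) = (u*/κ) · ln(z/z₀) ⇒ u* = κ · V / ln(z/z₀)
u* = 0.41 × 7.47 / ln(20.0/0.462) = 0.41 × 7.47 / 3.7679
   = 3.0627 / 3.7679 = 0.8128 m/s

u* ≈ 0.81 m/s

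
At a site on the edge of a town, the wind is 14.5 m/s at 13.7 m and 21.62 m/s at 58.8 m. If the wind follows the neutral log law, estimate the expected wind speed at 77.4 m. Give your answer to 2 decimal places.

22.96 m/s

Log law: V ∝ ln(z/z₀). From the pair, with r = V₁/V₂ = 0.67068,
ln z₀ = (ln z₁ − r·ln z₂)/(1 − r) = (2.6174 − 0.67068×4.0741)/0.32932 = -0.3493 → z₀ = 0.7052 m
V₃ = V₁ · ln(z₃/z₀)/ln(z₁/z₀) = 14.5 × 4.6983/2.9667 = 22.9633 m/s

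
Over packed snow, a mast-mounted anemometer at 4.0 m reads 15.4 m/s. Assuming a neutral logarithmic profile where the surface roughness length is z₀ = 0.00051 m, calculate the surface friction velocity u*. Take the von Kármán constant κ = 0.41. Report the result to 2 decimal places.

u* ≈ 0.70 m/s

Log law: V(z) = (u*/κ) · ln(z/z₀) ⇒ u* = κ · V / ln(z/z₀)
u* = 0.41 × 15.4 / ln(4.0/0.00051) = 0.41 × 15.4 / 8.9674
   = 6.3140 / 8.9674 = 0.7041 m/s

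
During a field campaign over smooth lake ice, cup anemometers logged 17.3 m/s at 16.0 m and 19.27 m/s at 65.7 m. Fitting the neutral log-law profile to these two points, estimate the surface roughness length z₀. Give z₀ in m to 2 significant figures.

Log law: V(z) ∝ ln(z/z₀). With r = V₁/V₂ = 17.3/19.27 = 0.89777,
r · ln(z₂/z₀) = ln(z₁/z₀) ⇒ ln z₀ = (ln z₁ − r·ln z₂)/(1 − r)
ln z₀ = (2.77259 − 0.89777×4.18510) / 0.10223 = -9.6317
z₀ = exp(-9.6317) = 0.00006562 m

z₀ ≈ 0.000066 m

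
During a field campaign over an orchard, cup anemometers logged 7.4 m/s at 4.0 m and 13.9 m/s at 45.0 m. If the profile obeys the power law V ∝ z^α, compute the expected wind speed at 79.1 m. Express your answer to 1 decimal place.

First find α: α = ln(V₂/V₁)/ln(z₂/z₁) = ln(13.9/7.4)/ln(45.0/4.0) = 0.63041/2.42037 = 0.2605
Extrapolate from 45.0 m to 79.1 m: V₃ = 13.9 × (79.1/45.0)^0.2605 = 13.9 × 1.1583 = 16.0997 m/s

16.1 m/s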